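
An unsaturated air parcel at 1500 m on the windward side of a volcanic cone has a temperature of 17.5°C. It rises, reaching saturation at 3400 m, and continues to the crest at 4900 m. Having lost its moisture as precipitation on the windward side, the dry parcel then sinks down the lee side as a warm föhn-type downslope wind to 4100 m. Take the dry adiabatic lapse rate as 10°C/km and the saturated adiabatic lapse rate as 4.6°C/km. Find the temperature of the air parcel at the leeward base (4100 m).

1500–3400 m, dry: Δz = 1.9 km ⇒ ΔT = -19°C; T = -1.5°C
3400–4900 m, saturated: Δz = 1.5 km ⇒ ΔT = -6.9°C; T = -8.4°C
4900–4100 m, dry descent: Δz = 0.8 km ⇒ ΔT = +8°C; T = -0.4°C

-0.4°C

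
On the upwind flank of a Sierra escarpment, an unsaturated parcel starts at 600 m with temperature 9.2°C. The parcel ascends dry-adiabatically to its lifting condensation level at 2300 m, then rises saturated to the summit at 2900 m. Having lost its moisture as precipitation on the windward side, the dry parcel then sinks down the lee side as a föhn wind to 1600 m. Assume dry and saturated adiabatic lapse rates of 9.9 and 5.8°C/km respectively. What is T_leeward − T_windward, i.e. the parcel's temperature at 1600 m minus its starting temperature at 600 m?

From 600 m to 2300 m (dry): cools by 9.9 × 1.7 = 16.83°C, giving -7.63°C.
From 2300 m to 2900 m (saturated): cools by 5.8 × 0.6 = 3.48°C, giving -11.11°C.
From 2900 m to 1600 m (dry descent): warms by 9.9 × 1.3 = 12.87°C, giving 1.76°C.
Net change vs windward start: 1.76 − 9.2 = -7.44°C

-7.44°C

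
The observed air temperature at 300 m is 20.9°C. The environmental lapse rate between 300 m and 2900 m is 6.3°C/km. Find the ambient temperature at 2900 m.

300 → 2900 m (environmental, 6.3°C/km): ΔT = -6.3 × 2.6 = -16.38°C → T = 4.52°C

4.52°C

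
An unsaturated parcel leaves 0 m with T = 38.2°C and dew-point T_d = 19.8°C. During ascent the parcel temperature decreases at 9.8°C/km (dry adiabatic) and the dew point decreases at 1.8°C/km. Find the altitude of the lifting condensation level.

T and T_d converge at 9.8 − 1.8 = 8°C per km
Height above start = (38.2 − 19.8) / 8 = 2.3 km
LCL altitude = 0 m + 2300 m = 2300 m

2300 m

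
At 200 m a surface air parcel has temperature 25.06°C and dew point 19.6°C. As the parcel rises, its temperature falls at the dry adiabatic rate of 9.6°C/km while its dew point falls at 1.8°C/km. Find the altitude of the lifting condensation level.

900 m

T and T_d converge at 9.6 − 1.8 = 7.8°C per km
Height above start = (25.06 − 19.6) / 7.8 = 0.7 km
LCL altitude = 200 m + 700 m = 900 m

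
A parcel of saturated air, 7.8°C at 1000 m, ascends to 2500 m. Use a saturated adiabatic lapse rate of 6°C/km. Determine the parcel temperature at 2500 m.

From 1000 m to 2500 m (saturated adiabatic): cools by 6 × 1.5 = 9°C, giving -1.2°C.

-1.2°C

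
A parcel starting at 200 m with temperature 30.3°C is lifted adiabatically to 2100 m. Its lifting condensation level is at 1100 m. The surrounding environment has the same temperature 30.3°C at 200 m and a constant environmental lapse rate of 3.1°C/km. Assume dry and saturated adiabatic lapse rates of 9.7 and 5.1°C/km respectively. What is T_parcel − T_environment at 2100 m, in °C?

Parcel:
  From 200 m to 1100 m (dry): cools by 9.7 × 0.9 = 8.73°C, giving 21.57°C.
  From 1100 m to 2100 m (saturated): cools by 5.1 × 1 = 5.1°C, giving 16.47°C.
Environment:
  From 200 m to 2100 m (environment): cools by 3.1 × 1.9 = 5.89°C, giving 24.41°C.
T_parcel − T_env = 16.47 − 24.41 = -7.94°C

-7.94°C (parcel cooler than environment)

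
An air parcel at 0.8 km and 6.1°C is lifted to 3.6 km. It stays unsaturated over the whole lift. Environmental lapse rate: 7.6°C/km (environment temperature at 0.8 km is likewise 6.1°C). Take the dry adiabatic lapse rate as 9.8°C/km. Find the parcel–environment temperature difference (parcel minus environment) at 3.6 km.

-6.16°C (parcel cooler than environment)

Parcel:
  From 800 m to 3600 m (dry): cools by 9.8 × 2.8 = 27.44°C, giving -21.34°C.
Environment:
  From 800 m to 3600 m (environment): cools by 7.6 × 2.8 = 21.28°C, giving -15.18°C.
T_parcel − T_env = -21.34 − (-15.18) = -6.16°C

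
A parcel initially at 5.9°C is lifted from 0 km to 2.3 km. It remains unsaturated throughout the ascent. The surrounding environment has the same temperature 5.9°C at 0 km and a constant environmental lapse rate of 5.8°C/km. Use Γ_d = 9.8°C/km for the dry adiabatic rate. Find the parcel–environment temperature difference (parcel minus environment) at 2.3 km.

-9.2°C (parcel cooler than environment)

Parcel:
  Dry to 2300 m: -9.8 × 2.3 km = -22.54°C, so T = -16.64°C.
Environment:
  Environment to 2300 m: -5.8 × 2.3 km = -13.34°C, so T = -7.44°C.
T_parcel − T_env = -16.64 − (-7.44) = -9.2°C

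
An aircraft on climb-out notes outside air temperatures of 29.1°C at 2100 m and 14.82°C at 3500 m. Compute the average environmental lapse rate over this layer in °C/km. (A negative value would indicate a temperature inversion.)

Γ = −ΔT/Δz = (29.1 − 14.82) / (3500 − 2100) m
  = 14.28°C / 1.4 km = 10.2°C/km

10.2°C/km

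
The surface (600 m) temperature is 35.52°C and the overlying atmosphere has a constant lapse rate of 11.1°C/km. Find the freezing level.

Height above start = (35.52 − 0) / 11.1 = 3.2 km
Altitude = 600 m + 3200 m = 3800 m

3800 m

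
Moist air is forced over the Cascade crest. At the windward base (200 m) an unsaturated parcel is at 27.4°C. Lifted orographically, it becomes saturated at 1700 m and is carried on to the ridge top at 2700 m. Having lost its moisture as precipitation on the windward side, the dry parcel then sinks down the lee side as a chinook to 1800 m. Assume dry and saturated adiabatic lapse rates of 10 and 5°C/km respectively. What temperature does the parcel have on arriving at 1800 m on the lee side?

16.4°C

From 200 m to 1700 m (dry): cools by 10 × 1.5 = 15°C, giving 12.4°C.
From 1700 m to 2700 m (saturated): cools by 5 × 1 = 5°C, giving 7.4°C.
From 2700 m to 1800 m (dry descent): warms by 10 × 0.9 = 9°C, giving 16.4°C.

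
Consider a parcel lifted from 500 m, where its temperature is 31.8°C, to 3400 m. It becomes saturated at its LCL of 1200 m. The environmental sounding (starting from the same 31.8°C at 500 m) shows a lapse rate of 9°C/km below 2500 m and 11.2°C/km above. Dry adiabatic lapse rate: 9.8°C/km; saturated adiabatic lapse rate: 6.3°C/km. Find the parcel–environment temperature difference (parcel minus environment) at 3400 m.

+7.36°C (parcel warmer than environment)

Parcel:
  Dry to 1200 m: -9.8 × 0.7 km = -6.86°C, so T = 24.94°C.
  Saturated to 3400 m: -6.3 × 2.2 km = -13.86°C, so T = 11.08°C.
Environment:
  Environment, lower layer to 2500 m: -9 × 2 km = -18°C, so T = 13.8°C.
  Environment, upper layer to 3400 m: -11.2 × 0.9 km = -10.08°C, so T = 3.72°C.
T_parcel − T_env = 11.08 − 3.72 = +7.36°C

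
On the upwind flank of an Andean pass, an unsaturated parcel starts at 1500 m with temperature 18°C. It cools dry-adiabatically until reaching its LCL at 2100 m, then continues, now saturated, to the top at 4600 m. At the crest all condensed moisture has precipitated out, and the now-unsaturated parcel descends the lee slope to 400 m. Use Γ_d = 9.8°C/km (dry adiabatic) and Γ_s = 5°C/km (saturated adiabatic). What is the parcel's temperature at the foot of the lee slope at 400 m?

1500 → 2100 m (dry, 9.8°C/km): ΔT = -9.8 × 0.6 = -5.88°C → T = 12.12°C
2100 → 4600 m (saturated, 5°C/km): ΔT = -5 × 2.5 = -12.5°C → T = -0.38°C
4600 → 400 m (dry descent, 9.8°C/km): ΔT = +9.8 × 4.2 = +41.16°C → T = 40.78°C

40.78°C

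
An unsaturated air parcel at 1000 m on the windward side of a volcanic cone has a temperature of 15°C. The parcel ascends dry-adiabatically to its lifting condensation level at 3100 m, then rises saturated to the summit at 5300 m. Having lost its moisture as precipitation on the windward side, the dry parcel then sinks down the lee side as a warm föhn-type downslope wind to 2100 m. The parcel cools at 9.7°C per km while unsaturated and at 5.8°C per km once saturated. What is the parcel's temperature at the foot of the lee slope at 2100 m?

12.91°C

1000–3100 m, dry: Δz = 2.1 km ⇒ ΔT = -20.37°C; T = -5.37°C
3100–5300 m, saturated: Δz = 2.2 km ⇒ ΔT = -12.76°C; T = -18.13°C
5300–2100 m, dry descent: Δz = 3.2 km ⇒ ΔT = +31.04°C; T = 12.91°C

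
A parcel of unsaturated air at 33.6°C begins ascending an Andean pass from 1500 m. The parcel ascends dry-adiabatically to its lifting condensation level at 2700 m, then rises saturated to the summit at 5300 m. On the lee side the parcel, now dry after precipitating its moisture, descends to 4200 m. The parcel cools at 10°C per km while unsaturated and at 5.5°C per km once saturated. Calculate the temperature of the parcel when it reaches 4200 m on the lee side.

Dry to 2700 m: -10 × 1.2 km = -12°C, so T = 21.6°C.
Saturated to 5300 m: -5.5 × 2.6 km = -14.3°C, so T = 7.3°C.
Dry descent to 4200 m: +10 × 1.1 km = +11°C, so T = 18.3°C.

18.3°C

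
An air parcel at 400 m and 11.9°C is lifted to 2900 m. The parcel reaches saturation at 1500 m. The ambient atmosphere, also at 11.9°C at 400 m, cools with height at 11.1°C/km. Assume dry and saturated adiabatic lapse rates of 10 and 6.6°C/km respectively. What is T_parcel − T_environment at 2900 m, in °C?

+7.51°C (parcel warmer than environment)

Parcel:
  400–1500 m, dry: Δz = 1.1 km ⇒ ΔT = -11°C; T = 0.9°C
  1500–2900 m, saturated: Δz = 1.4 km ⇒ ΔT = -9.24°C; T = -8.34°C
Environment:
  400–2900 m, environment: Δz = 2.5 km ⇒ ΔT = -27.75°C; T = -15.85°C
T_parcel − T_env = -8.34 − (-15.85) = +7.51°C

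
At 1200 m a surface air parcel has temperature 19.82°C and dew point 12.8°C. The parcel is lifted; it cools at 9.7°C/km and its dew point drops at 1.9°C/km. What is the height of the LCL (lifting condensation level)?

2100 m

T and T_d converge at 9.7 − 1.9 = 7.8°C per km
Height above start = (19.82 − 12.8) / 7.8 = 0.9 km
LCL altitude = 1200 m + 900 m = 2100 m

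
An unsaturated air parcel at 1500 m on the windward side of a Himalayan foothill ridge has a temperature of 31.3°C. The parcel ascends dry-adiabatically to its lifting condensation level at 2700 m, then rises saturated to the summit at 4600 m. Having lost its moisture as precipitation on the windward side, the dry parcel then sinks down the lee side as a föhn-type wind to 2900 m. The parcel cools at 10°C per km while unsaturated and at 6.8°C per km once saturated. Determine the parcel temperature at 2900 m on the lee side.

23.38°C

1500–2700 m, dry: Δz = 1.2 km ⇒ ΔT = -12°C; T = 19.3°C
2700–4600 m, saturated: Δz = 1.9 km ⇒ ΔT = -12.92°C; T = 6.38°C
4600–2900 m, dry descent: Δz = 1.7 km ⇒ ΔT = +17°C; T = 23.38°C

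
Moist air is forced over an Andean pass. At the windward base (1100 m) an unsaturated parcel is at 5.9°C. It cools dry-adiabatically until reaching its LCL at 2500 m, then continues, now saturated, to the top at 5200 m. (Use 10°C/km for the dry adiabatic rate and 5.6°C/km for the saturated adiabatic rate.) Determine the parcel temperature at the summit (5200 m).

-23.22°C

1100 → 2500 m (dry, 10°C/km): ΔT = -10 × 1.4 = -14°C → T = -8.1°C
2500 → 5200 m (saturated, 5.6°C/km): ΔT = -5.6 × 2.7 = -15.12°C → T = -23.22°C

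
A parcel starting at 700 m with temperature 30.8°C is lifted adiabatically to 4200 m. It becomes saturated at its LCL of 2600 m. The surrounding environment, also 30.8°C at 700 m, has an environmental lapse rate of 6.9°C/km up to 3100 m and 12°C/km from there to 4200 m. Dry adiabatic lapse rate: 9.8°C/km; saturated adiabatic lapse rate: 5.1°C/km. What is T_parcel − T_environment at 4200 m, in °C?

Parcel:
  700–2600 m, dry: Δz = 1.9 km ⇒ ΔT = -18.62°C; T = 12.18°C
  2600–4200 m, saturated: Δz = 1.6 km ⇒ ΔT = -8.16°C; T = 4.02°C
Environment:
  700–3100 m, environment, lower layer: Δz = 2.4 km ⇒ ΔT = -16.56°C; T = 14.24°C
  3100–4200 m, environment, upper layer: Δz = 1.1 km ⇒ ΔT = -13.2°C; T = 1.04°C
T_parcel − T_env = 4.02 − 1.04 = +2.98°C

+2.98°C (parcel warmer than environment)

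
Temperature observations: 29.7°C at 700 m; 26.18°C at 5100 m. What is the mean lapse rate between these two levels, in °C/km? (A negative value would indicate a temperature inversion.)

Γ = −ΔT/Δz = (29.7 − 26.18) / (5100 − 700) m
  = 3.52°C / 4.4 km = 0.8°C/km

0.8°C/km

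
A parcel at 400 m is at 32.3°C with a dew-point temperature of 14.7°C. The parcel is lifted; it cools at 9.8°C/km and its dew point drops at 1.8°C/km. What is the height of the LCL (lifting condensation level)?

T and T_d converge at 9.8 − 1.8 = 8°C per km
Height above start = (32.3 − 14.7) / 8 = 2.2 km
LCL altitude = 400 m + 2200 m = 2600 m

2600 m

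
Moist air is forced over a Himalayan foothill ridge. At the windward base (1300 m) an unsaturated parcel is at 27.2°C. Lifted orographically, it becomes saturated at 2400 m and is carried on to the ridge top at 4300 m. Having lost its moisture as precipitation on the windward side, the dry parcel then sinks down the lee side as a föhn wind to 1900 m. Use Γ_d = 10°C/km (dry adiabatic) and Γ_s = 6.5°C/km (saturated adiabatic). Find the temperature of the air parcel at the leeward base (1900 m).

27.85°C

From 1300 m to 2400 m (dry): cools by 10 × 1.1 = 11°C, giving 16.2°C.
From 2400 m to 4300 m (saturated): cools by 6.5 × 1.9 = 12.35°C, giving 3.85°C.
From 4300 m to 1900 m (dry descent): warms by 10 × 2.4 = 24°C, giving 27.85°C.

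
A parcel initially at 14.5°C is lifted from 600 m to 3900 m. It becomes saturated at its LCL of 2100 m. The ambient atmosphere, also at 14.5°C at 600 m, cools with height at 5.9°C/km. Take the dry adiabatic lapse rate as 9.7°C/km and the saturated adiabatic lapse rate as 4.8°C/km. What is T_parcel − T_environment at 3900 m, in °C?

Parcel:
  Dry to 2100 m: -9.7 × 1.5 km = -14.55°C, so T = -0.05°C.
  Saturated to 3900 m: -4.8 × 1.8 km = -8.64°C, so T = -8.69°C.
Environment:
  Environment to 3900 m: -5.9 × 3.3 km = -19.47°C, so T = -4.97°C.
T_parcel − T_env = -8.69 − (-4.97) = -3.72°C

-3.72°C (parcel cooler than environment)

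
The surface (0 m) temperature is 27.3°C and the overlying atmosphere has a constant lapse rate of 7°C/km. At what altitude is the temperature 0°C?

Height above start = (27.3 − 0) / 7 = 3.9 km
Altitude = 0 m + 3900 m = 3900 m

3900 m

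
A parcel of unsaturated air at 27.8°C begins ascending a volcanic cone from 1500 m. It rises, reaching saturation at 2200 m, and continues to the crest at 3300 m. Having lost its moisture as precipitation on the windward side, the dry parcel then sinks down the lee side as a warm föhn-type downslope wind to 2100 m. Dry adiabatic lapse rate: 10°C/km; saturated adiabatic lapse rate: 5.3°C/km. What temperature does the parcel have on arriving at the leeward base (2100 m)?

26.97°C

Dry to 2200 m: -10 × 0.7 km = -7°C, so T = 20.8°C.
Saturated to 3300 m: -5.3 × 1.1 km = -5.83°C, so T = 14.97°C.
Dry descent to 2100 m: +10 × 1.2 km = +12°C, so T = 26.97°C.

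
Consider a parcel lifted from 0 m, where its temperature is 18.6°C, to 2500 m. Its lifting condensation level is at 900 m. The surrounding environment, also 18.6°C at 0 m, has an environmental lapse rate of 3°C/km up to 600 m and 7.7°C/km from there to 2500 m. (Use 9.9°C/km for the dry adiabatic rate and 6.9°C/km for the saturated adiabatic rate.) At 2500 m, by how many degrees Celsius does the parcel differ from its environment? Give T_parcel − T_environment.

-3.52°C (parcel cooler than environment)

Parcel:
  0 → 900 m (dry, 9.9°C/km): ΔT = -9.9 × 0.9 = -8.91°C → T = 9.69°C
  900 → 2500 m (saturated, 6.9°C/km): ΔT = -6.9 × 1.6 = -11.04°C → T = -1.35°C
Environment:
  0 → 600 m (environment, lower layer, 3°C/km): ΔT = -3 × 0.6 = -1.8°C → T = 16.8°C
  600 → 2500 m (environment, upper layer, 7.7°C/km): ΔT = -7.7 × 1.9 = -14.63°C → T = 2.17°C
T_parcel − T_env = -1.35 − 2.17 = -3.52°C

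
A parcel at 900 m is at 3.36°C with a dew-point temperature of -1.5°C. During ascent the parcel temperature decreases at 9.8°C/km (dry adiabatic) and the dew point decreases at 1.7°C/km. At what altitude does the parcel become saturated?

T and T_d converge at 9.8 − 1.7 = 8.1°C per km
Height above start = (3.36 − (-1.5)) / 8.1 = 0.6 km
LCL altitude = 900 m + 600 m = 1500 m

1500 m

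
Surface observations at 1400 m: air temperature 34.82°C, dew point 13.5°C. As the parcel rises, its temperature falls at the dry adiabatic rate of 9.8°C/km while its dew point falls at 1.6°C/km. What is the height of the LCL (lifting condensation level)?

4000 m

T and T_d converge at 9.8 − 1.6 = 8.2°C per km
Height above start = (34.82 − 13.5) / 8.2 = 2.6 km
LCL altitude = 1400 m + 2600 m = 4000 m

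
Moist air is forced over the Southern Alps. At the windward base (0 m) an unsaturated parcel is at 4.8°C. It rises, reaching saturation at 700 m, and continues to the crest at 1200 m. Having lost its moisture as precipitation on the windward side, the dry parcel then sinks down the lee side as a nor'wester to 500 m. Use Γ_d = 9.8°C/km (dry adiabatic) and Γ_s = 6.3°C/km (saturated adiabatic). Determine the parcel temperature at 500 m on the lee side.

Dry to 700 m: -9.8 × 0.7 km = -6.86°C, so T = -2.06°C.
Saturated to 1200 m: -6.3 × 0.5 km = -3.15°C, so T = -5.21°C.
Dry descent to 500 m: +9.8 × 0.7 km = +6.86°C, so T = 1.65°C.

1.65°C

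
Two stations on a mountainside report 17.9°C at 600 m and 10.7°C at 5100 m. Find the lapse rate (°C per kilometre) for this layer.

1.6°C/km

Γ = −ΔT/Δz = (17.9 − 10.7) / (5100 − 600) m
  = 7.2°C / 4.5 km = 1.6°C/km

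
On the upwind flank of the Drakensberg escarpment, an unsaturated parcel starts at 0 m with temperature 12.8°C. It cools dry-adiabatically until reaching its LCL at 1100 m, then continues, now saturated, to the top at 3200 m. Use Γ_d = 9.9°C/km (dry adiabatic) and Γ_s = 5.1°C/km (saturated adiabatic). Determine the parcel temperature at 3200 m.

-8.8°C

0–1100 m, dry: Δz = 1.1 km ⇒ ΔT = -10.89°C; T = 1.91°C
1100–3200 m, saturated: Δz = 2.1 km ⇒ ΔT = -10.71°C; T = -8.8°C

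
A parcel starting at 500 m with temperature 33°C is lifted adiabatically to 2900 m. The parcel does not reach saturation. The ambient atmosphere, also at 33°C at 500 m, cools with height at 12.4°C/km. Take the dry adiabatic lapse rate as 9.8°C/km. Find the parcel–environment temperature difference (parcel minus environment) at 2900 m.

Parcel:
  From 500 m to 2900 m (dry): cools by 9.8 × 2.4 = 23.52°C, giving 9.48°C.
Environment:
  From 500 m to 2900 m (environment): cools by 12.4 × 2.4 = 29.76°C, giving 3.24°C.
T_parcel − T_env = 9.48 − 3.24 = +6.24°C

+6.24°C (parcel warmer than environment)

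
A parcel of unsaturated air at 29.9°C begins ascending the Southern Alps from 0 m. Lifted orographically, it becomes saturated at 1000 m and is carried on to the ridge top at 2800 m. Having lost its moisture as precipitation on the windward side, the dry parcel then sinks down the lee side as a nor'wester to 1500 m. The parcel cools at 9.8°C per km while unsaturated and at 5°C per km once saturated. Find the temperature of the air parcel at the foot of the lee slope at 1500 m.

23.84°C

0–1000 m, dry: Δz = 1 km ⇒ ΔT = -9.8°C; T = 20.1°C
1000–2800 m, saturated: Δz = 1.8 km ⇒ ΔT = -9°C; T = 11.1°C
2800–1500 m, dry descent: Δz = 1.3 km ⇒ ΔT = +12.74°C; T = 23.84°C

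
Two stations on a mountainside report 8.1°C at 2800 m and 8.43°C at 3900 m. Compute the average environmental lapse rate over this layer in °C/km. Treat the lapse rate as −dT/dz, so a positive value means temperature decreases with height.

Γ = −ΔT/Δz = (8.1 − 8.43) / (3900 − 2800) m
  = -0.33°C / 1.1 km = -0.3°C/km

-0.3°C/km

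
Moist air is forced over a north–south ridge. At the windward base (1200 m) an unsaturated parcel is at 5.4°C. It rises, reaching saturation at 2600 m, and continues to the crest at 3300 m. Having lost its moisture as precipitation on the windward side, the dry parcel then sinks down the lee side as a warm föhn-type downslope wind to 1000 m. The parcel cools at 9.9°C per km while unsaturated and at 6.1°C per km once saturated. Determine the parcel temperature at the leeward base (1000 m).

10.04°C

1200 → 2600 m (dry, 9.9°C/km): ΔT = -9.9 × 1.4 = -13.86°C → T = -8.46°C
2600 → 3300 m (saturated, 6.1°C/km): ΔT = -6.1 × 0.7 = -4.27°C → T = -12.73°C
3300 → 1000 m (dry descent, 9.9°C/km): ΔT = +9.9 × 2.3 = +22.77°C → T = 10.04°C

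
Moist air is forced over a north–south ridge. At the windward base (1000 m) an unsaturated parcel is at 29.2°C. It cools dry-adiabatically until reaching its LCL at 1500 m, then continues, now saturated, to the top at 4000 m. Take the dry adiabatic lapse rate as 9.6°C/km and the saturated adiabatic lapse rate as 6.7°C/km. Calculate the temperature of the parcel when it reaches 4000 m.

7.65°C

1000–1500 m, dry: Δz = 0.5 km ⇒ ΔT = -4.8°C; T = 24.4°C
1500–4000 m, saturated: Δz = 2.5 km ⇒ ΔT = -16.75°C; T = 7.65°C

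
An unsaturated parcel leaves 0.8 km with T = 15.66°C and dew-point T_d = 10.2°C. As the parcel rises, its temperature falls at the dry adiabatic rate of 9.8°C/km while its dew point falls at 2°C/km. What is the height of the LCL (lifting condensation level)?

T and T_d converge at 9.8 − 2 = 7.8°C per km
Height above start = (15.66 − 10.2) / 7.8 = 0.7 km
LCL altitude = 800 m + 700 m = 1500 m

1.5 km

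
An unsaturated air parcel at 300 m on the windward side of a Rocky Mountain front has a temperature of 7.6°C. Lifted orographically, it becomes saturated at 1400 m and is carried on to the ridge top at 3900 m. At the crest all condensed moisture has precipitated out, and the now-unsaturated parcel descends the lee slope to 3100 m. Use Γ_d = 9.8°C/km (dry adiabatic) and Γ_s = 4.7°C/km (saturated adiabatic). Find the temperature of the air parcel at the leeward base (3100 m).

300 → 1400 m (dry, 9.8°C/km): ΔT = -9.8 × 1.1 = -10.78°C → T = -3.18°C
1400 → 3900 m (saturated, 4.7°C/km): ΔT = -4.7 × 2.5 = -11.75°C → T = -14.93°C
3900 → 3100 m (dry descent, 9.8°C/km): ΔT = +9.8 × 0.8 = +7.84°C → T = -7.09°C

-7.09°C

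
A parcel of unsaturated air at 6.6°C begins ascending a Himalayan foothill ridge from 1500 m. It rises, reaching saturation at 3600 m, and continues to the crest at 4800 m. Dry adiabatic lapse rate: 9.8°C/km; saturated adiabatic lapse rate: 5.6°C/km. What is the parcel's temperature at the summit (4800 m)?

-20.7°C

From 1500 m to 3600 m (dry): cools by 9.8 × 2.1 = 20.58°C, giving -13.98°C.
From 3600 m to 4800 m (saturated): cools by 5.6 × 1.2 = 6.72°C, giving -20.7°C.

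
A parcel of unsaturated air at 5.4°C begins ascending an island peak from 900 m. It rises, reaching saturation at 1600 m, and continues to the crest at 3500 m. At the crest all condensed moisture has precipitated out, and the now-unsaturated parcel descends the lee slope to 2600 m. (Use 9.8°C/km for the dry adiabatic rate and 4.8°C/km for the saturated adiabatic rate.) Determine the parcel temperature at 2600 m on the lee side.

900 → 1600 m (dry, 9.8°C/km): ΔT = -9.8 × 0.7 = -6.86°C → T = -1.46°C
1600 → 3500 m (saturated, 4.8°C/km): ΔT = -4.8 × 1.9 = -9.12°C → T = -10.58°C
3500 → 2600 m (dry descent, 9.8°C/km): ΔT = +9.8 × 0.9 = +8.82°C → T = -1.76°C

-1.76°C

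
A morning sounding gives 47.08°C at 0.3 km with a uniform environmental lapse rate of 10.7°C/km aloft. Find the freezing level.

Height above start = (47.08 − 0) / 10.7 = 4.4 km
Altitude = 300 m + 4400 m = 4700 m

4.7 km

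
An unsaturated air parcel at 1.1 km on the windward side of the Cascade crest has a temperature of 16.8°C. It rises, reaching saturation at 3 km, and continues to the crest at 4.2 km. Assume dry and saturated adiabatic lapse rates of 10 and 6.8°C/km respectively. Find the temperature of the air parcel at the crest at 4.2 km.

1100 → 3000 m (dry, 10°C/km): ΔT = -10 × 1.9 = -19°C → T = -2.2°C
3000 → 4200 m (saturated, 6.8°C/km): ΔT = -6.8 × 1.2 = -8.16°C → T = -10.36°C

-10.36°C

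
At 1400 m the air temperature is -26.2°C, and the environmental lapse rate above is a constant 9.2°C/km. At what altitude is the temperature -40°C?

Height above start = (-26.2 − (-40)) / 9.2 = 1.5 km
Altitude = 1400 m + 1500 m = 2900 m

2900 m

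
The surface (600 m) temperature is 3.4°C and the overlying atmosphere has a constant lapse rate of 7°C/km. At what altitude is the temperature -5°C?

Height above start = (3.4 − (-5)) / 7 = 1.2 km
Altitude = 600 m + 1200 m = 1800 m

1800 m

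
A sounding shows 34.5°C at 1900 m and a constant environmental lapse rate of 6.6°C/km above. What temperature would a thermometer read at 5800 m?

1900 → 5800 m (environmental, 6.6°C/km): ΔT = -6.6 × 3.9 = -25.74°C → T = 8.76°C

8.76°C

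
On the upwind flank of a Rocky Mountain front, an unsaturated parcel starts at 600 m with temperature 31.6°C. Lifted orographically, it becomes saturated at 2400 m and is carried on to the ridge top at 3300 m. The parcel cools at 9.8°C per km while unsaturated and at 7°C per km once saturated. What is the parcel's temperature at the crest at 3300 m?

From 600 m to 2400 m (dry): cools by 9.8 × 1.8 = 17.64°C, giving 13.96°C.
From 2400 m to 3300 m (saturated): cools by 7 × 0.9 = 6.3°C, giving 7.66°C.

7.66°C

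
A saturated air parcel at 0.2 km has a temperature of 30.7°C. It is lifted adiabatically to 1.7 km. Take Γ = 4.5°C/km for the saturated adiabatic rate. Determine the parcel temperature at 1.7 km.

23.95°C

From 200 m to 1700 m (saturated adiabatic): cools by 4.5 × 1.5 = 6.75°C, giving 23.95°C.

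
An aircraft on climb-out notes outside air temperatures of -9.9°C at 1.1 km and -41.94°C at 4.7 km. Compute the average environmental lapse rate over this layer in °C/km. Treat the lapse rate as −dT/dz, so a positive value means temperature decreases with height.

8.9°C/km

Γ = −ΔT/Δz = (-9.9 − (-41.94)) / (4700 − 1100) m
  = 32.04°C / 3.6 km = 8.9°C/km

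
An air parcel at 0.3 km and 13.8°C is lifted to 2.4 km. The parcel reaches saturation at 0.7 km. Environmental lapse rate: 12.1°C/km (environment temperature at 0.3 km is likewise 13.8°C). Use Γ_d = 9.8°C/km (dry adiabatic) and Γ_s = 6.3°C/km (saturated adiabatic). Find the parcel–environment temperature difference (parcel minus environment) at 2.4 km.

Parcel:
  Dry to 700 m: -9.8 × 0.4 km = -3.92°C, so T = 9.88°C.
  Saturated to 2400 m: -6.3 × 1.7 km = -10.71°C, so T = -0.83°C.
Environment:
  Environment to 2400 m: -12.1 × 2.1 km = -25.41°C, so T = -11.61°C.
T_parcel − T_env = -0.83 − (-11.61) = +10.78°C

+10.78°C (parcel warmer than environment)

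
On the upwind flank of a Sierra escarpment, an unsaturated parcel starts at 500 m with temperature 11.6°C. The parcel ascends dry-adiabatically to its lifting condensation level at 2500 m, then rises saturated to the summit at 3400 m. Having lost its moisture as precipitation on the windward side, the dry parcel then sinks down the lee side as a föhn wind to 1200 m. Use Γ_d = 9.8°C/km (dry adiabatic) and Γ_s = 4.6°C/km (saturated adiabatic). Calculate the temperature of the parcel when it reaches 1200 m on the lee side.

9.42°C

500 → 2500 m (dry, 9.8°C/km): ΔT = -9.8 × 2 = -19.6°C → T = -8°C
2500 → 3400 m (saturated, 4.6°C/km): ΔT = -4.6 × 0.9 = -4.14°C → T = -12.14°C
3400 → 1200 m (dry descent, 9.8°C/km): ΔT = +9.8 × 2.2 = +21.56°C → T = 9.42°C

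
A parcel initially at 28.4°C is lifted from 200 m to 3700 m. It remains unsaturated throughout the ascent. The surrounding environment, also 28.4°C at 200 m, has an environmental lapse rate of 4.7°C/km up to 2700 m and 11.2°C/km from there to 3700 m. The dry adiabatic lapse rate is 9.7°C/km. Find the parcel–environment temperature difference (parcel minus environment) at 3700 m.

Parcel:
  From 200 m to 3700 m (dry): cools by 9.7 × 3.5 = 33.95°C, giving -5.55°C.
Environment:
  From 200 m to 2700 m (environment, lower layer): cools by 4.7 × 2.5 = 11.75°C, giving 16.65°C.
  From 2700 m to 3700 m (environment, upper layer): cools by 11.2 × 1 = 11.2°C, giving 5.45°C.
T_parcel − T_env = -5.55 − 5.45 = -11°C

-11°C (parcel cooler than environment)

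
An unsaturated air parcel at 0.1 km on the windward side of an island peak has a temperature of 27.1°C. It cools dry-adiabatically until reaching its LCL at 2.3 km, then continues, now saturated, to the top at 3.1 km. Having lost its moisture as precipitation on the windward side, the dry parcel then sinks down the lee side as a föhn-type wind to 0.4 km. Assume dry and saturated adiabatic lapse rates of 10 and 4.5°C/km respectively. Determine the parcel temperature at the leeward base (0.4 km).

100 → 2300 m (dry, 10°C/km): ΔT = -10 × 2.2 = -22°C → T = 5.1°C
2300 → 3100 m (saturated, 4.5°C/km): ΔT = -4.5 × 0.8 = -3.6°C → T = 1.5°C
3100 → 400 m (dry descent, 10°C/km): ΔT = +10 × 2.7 = +27°C → T = 28.5°C

28.5°C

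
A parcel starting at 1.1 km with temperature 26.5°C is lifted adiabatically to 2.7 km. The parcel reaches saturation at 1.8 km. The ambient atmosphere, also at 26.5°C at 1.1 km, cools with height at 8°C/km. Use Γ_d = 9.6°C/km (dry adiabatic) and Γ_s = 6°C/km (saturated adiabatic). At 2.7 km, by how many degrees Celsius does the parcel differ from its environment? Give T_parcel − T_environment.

Parcel:
  1100–1800 m, dry: Δz = 0.7 km ⇒ ΔT = -6.72°C; T = 19.78°C
  1800–2700 m, saturated: Δz = 0.9 km ⇒ ΔT = -5.4°C; T = 14.38°C
Environment:
  1100–2700 m, environment: Δz = 1.6 km ⇒ ΔT = -12.8°C; T = 13.7°C
T_parcel − T_env = 14.38 − 13.7 = +0.68°C

+0.68°C (parcel warmer than environment)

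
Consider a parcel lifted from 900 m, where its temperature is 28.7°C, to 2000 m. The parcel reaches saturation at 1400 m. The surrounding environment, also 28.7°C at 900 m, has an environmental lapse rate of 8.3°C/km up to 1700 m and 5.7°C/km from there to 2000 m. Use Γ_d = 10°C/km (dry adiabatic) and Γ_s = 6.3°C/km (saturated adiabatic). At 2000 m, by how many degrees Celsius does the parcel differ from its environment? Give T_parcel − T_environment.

-0.43°C (parcel cooler than environment)

Parcel:
  900 → 1400 m (dry, 10°C/km): ΔT = -10 × 0.5 = -5°C → T = 23.7°C
  1400 → 2000 m (saturated, 6.3°C/km): ΔT = -6.3 × 0.6 = -3.78°C → T = 19.92°C
Environment:
  900 → 1700 m (environment, lower layer, 8.3°C/km): ΔT = -8.3 × 0.8 = -6.64°C → T = 22.06°C
  1700 → 2000 m (environment, upper layer, 5.7°C/km): ΔT = -5.7 × 0.3 = -1.71°C → T = 20.35°C
T_parcel − T_env = 19.92 − 20.35 = -0.43°C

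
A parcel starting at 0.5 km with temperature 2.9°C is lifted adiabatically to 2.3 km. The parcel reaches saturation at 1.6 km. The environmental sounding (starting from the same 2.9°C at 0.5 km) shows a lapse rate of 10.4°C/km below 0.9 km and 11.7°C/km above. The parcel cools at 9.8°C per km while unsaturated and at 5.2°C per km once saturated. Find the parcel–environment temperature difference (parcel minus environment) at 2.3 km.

+6.12°C (parcel warmer than environment)

Parcel:
  500–1600 m, dry: Δz = 1.1 km ⇒ ΔT = -10.78°C; T = -7.88°C
  1600–2300 m, saturated: Δz = 0.7 km ⇒ ΔT = -3.64°C; T = -11.52°C
Environment:
  500–900 m, environment, lower layer: Δz = 0.4 km ⇒ ΔT = -4.16°C; T = -1.26°C
  900–2300 m, environment, upper layer: Δz = 1.4 km ⇒ ΔT = -16.38°C; T = -17.64°C
T_parcel − T_env = -11.52 − (-17.64) = +6.12°C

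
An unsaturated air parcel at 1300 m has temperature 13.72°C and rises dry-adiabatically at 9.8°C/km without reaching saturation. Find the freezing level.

2700 m

Height above start = (13.72 − 0) / 9.8 = 1.4 km
Altitude = 1300 m + 1400 m = 2700 m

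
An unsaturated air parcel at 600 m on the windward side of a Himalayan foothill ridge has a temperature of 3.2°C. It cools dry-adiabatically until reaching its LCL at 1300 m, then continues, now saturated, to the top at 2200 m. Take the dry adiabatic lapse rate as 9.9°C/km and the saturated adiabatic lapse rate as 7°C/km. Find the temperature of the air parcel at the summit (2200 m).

-10.03°C

600 → 1300 m (dry, 9.9°C/km): ΔT = -9.9 × 0.7 = -6.93°C → T = -3.73°C
1300 → 2200 m (saturated, 7°C/km): ΔT = -7 × 0.9 = -6.3°C → T = -10.03°C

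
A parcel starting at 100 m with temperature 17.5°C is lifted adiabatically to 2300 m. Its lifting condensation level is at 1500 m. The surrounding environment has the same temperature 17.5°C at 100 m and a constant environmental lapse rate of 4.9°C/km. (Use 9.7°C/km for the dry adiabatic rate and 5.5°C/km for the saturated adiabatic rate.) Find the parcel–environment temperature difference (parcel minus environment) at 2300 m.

Parcel:
  100 → 1500 m (dry, 9.7°C/km): ΔT = -9.7 × 1.4 = -13.58°C → T = 3.92°C
  1500 → 2300 m (saturated, 5.5°C/km): ΔT = -5.5 × 0.8 = -4.4°C → T = -0.48°C
Environment:
  100 → 2300 m (environment, 4.9°C/km): ΔT = -4.9 × 2.2 = -10.78°C → T = 6.72°C
T_parcel − T_env = -0.48 − 6.72 = -7.2°C

-7.2°C (parcel cooler than environment)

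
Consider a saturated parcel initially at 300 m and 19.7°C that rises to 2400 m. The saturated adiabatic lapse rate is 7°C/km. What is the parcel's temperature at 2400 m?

Saturated adiabatic to 2400 m: -7 × 2.1 km = -14.7°C, so T = 5°C.

5°C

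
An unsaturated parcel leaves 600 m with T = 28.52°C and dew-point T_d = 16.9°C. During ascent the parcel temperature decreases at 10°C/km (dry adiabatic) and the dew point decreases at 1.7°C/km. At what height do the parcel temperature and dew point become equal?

T and T_d converge at 10 − 1.7 = 8.3°C per km
Height above start = (28.52 − 16.9) / 8.3 = 1.4 km
LCL altitude = 600 m + 1400 m = 2000 m

2000 m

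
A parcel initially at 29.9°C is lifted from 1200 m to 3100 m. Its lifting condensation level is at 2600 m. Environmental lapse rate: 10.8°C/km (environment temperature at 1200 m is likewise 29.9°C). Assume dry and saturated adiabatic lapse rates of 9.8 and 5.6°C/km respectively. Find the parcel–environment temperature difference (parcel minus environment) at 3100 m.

Parcel:
  1200 → 2600 m (dry, 9.8°C/km): ΔT = -9.8 × 1.4 = -13.72°C → T = 16.18°C
  2600 → 3100 m (saturated, 5.6°C/km): ΔT = -5.6 × 0.5 = -2.8°C → T = 13.38°C
Environment:
  1200 → 3100 m (environment, 10.8°C/km): ΔT = -10.8 × 1.9 = -20.52°C → T = 9.38°C
T_parcel − T_env = 13.38 − 9.38 = +4°C

+4°C (parcel warmer than environment)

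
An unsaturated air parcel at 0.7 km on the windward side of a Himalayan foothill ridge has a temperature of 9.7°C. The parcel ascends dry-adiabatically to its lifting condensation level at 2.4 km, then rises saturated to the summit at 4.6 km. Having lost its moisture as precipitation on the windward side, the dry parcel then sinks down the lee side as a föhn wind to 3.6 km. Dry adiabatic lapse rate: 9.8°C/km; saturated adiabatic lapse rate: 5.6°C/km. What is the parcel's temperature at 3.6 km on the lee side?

From 700 m to 2400 m (dry): cools by 9.8 × 1.7 = 16.66°C, giving -6.96°C.
From 2400 m to 4600 m (saturated): cools by 5.6 × 2.2 = 12.32°C, giving -19.28°C.
From 4600 m to 3600 m (dry descent): warms by 9.8 × 1 = 9.8°C, giving -9.48°C.

-9.48°C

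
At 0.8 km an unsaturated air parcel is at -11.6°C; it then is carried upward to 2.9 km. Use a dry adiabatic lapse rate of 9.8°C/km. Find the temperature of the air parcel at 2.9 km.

-32.18°C

From 800 m to 2900 m (dry adiabatic): cools by 9.8 × 2.1 = 20.58°C, giving -32.18°C.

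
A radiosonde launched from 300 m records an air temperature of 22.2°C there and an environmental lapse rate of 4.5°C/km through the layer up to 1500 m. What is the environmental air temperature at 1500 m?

300–1500 m, environmental: Δz = 1.2 km ⇒ ΔT = -5.4°C; T = 16.8°C

16.8°C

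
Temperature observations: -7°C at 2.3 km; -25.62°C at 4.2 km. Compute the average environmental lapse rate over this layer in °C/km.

9.8°C/km

Γ = −ΔT/Δz = (-7 − (-25.62)) / (4200 − 2300) m
  = 18.62°C / 1.9 km = 9.8°C/km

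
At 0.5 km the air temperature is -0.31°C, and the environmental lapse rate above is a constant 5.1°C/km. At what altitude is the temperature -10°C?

2.4 km

Height above start = (-0.31 − (-10)) / 5.1 = 1.9 km
Altitude = 500 m + 1900 m = 2400 m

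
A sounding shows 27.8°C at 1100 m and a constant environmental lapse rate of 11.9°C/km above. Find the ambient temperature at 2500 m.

From 1100 m to 2500 m (environmental): cools by 11.9 × 1.4 = 16.66°C, giving 11.14°C.

11.14°C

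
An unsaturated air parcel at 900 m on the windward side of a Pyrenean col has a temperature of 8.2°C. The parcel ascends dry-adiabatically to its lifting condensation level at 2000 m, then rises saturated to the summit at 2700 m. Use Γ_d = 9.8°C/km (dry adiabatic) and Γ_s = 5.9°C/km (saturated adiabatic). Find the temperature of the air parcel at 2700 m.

-6.71°C

Dry to 2000 m: -9.8 × 1.1 km = -10.78°C, so T = -2.58°C.
Saturated to 2700 m: -5.9 × 0.7 km = -4.13°C, so T = -6.71°C.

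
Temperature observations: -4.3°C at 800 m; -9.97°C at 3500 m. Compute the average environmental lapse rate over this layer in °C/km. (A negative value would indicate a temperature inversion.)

Γ = −ΔT/Δz = (-4.3 − (-9.97)) / (3500 − 800) m
  = 5.67°C / 2.7 km = 2.1°C/km

2.1°C/km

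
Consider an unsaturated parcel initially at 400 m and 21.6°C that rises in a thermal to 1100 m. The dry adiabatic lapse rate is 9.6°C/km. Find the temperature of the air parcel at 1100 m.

14.88°C

Dry adiabatic to 1100 m: -9.6 × 0.7 km = -6.72°C, so T = 14.88°C.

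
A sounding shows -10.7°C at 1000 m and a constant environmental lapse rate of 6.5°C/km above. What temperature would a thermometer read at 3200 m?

From 1000 m to 3200 m (environmental): cools by 6.5 × 2.2 = 14.3°C, giving -25°C.

-25°C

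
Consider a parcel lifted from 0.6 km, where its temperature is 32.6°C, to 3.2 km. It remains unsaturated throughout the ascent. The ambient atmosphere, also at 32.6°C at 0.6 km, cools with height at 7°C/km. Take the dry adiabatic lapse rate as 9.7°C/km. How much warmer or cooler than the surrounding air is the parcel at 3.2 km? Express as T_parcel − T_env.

Parcel:
  From 600 m to 3200 m (dry): cools by 9.7 × 2.6 = 25.22°C, giving 7.38°C.
Environment:
  From 600 m to 3200 m (environment): cools by 7 × 2.6 = 18.2°C, giving 14.4°C.
T_parcel − T_env = 7.38 − 14.4 = -7.02°C

-7.02°C (parcel cooler than environment)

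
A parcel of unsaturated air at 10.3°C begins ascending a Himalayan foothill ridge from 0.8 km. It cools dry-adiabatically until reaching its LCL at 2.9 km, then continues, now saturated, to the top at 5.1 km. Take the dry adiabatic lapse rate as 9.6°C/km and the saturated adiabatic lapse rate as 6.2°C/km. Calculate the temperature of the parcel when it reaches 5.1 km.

-23.5°C

From 800 m to 2900 m (dry): cools by 9.6 × 2.1 = 20.16°C, giving -9.86°C.
From 2900 m to 5100 m (saturated): cools by 6.2 × 2.2 = 13.64°C, giving -23.5°C.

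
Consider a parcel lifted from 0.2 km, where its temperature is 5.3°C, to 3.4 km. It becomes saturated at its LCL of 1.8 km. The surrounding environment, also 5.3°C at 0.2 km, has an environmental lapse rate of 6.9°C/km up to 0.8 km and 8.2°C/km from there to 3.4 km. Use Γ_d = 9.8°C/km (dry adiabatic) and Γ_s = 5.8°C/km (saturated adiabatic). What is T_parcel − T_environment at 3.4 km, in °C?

Parcel:
  200–1800 m, dry: Δz = 1.6 km ⇒ ΔT = -15.68°C; T = -10.38°C
  1800–3400 m, saturated: Δz = 1.6 km ⇒ ΔT = -9.28°C; T = -19.66°C
Environment:
  200–800 m, environment, lower layer: Δz = 0.6 km ⇒ ΔT = -4.14°C; T = 1.16°C
  800–3400 m, environment, upper layer: Δz = 2.6 km ⇒ ΔT = -21.32°C; T = -20.16°C
T_parcel − T_env = -19.66 − (-20.16) = +0.5°C

+0.5°C (parcel warmer than environment)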